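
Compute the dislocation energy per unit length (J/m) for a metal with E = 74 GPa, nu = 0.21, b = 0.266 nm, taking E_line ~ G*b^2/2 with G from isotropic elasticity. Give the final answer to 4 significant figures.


Step 1: G = E / (2*(1+nu))
G = 74 / (2*(1+0.21)) = 30.5785 GPa = 3.05785e+10 Pa
Step 2: E_line = G*b^2/2
b = 0.266 nm = 2.66e-10 m
E_line = 0.5 * 3.05785e+10 * (2.66e-10)^2 = 1.082e-09 J/m


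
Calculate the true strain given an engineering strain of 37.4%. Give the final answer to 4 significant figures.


epsilon_true = ln(1 + epsilon_eng)
epsilon_true = ln(1 + 0.374)
epsilon_true = 0.3177


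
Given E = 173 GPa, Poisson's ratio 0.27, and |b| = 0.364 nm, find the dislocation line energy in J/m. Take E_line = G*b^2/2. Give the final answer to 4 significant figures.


Step 1: G = E / (2*(1+nu))
G = 173 / (2*(1+0.27)) = 68.1102 GPa = 6.81102e+10 Pa
Step 2: E_line = G*b^2/2
b = 0.364 nm = 3.64e-10 m
E_line = 0.5 * 6.81102e+10 * (3.64e-10)^2 = 4.512e-09 J/m


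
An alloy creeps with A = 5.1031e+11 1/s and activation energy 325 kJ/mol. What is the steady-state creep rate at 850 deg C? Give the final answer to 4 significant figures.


rate = A * exp(-Q / (R*T))
T = 850 + 273.15 = 1123.15 K
rate = 5.1031e+11 * exp(-325e3 / (8.314 * 1123.15))
rate = 3.912e-04 1/s


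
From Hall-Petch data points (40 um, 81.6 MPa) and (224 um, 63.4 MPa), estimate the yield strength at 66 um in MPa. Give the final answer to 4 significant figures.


sigma_y = sigma0 + k / sqrt(d)
1/sqrt(d1) = 1/sqrt(4e-05) = 158.114;  1/sqrt(d2) = 66.8153
k = (sigma1 - sigma2) / (1/sqrt(d1) - 1/sqrt(d2)) = (81.6 - 63.4) / (158.114 - 66.8153) = 0.199346 MPa*m^0.5
sigma0 = sigma1 - k/sqrt(d1) = 81.6 - 0.199346*158.114 = 50.0806 MPa
sigma_y(d3) = 50.0806 + 0.199346 / sqrt(6.6e-05) = 74.62 MPa


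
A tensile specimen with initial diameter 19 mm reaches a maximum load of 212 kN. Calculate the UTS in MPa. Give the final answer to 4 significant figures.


A0 = pi*(d/2)^2 = pi*(19/2)^2 = 283.529 mm^2
UTS = F_max / A0 = 212*1000 / 283.529
UTS = 747.7 MPa


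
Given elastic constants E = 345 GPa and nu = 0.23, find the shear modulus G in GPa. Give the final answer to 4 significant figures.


G = E / (2*(1+nu))
G = 345 / (2*(1+0.23))
G = 140.2 GPa


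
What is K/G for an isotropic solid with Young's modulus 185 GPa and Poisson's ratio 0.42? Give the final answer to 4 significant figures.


G = E / (2*(1+nu))
G = 185 / (2*(1+0.42)) = 65.1408 GPa
K = E / (3*(1-2*nu))
K = 185 / (3*(1-2*0.42)) = 385.417 GPa
K/G = 385.417 / 65.1408 = 5.917


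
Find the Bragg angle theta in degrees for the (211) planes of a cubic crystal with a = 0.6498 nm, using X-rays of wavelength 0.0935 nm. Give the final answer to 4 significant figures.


d = a / sqrt(h^2+k^2+l^2)
d = 0.6498 / sqrt(6) = 0.26528 nm
lambda = 2*d*sin(theta)  =>  sin(theta) = lambda / (2*d)
sin(theta) = 0.0935 / (2 * 0.26528) = 0.176229
theta = 10.15 deg


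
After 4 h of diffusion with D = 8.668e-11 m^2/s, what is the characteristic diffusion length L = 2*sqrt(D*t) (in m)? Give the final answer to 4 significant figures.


t = 4 hr = 14400 s
Diffusion length = 2*sqrt(D*t)
= 2*sqrt(8.668e-11 * 14400)
= 2.234e-03 m


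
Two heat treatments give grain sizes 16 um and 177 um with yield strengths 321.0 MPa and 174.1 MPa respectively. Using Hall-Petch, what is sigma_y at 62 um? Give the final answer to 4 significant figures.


sigma_y = sigma0 + k / sqrt(d)
1/sqrt(d1) = 1/sqrt(1.6e-05) = 250;  1/sqrt(d2) = 75.1646
k = (sigma1 - sigma2) / (1/sqrt(d1) - 1/sqrt(d2)) = (321.0 - 174.1) / (250 - 75.1646) = 0.840219 MPa*m^0.5
sigma0 = sigma1 - k/sqrt(d1) = 321.0 - 0.840219*250 = 110.945 MPa
sigma_y(d3) = 110.945 + 0.840219 / sqrt(6.2e-05) = 217.7 MPa


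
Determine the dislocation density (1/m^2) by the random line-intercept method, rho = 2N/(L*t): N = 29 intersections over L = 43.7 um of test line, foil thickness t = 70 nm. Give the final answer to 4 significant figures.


rho = 2N / (L * t)
L = 43.7 um = 4.37e-05 m, t = 70 nm = 7e-08 m
rho = 2 * 29 / (4.37e-05 * 7e-08)
rho = 1.896e+13 1/m^2


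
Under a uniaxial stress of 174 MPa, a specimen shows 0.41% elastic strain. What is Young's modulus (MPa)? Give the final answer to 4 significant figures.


E = sigma / epsilon
epsilon = 0.41% = 4.1e-03
E = 174 / 4.1e-03
E = 42440 MPa


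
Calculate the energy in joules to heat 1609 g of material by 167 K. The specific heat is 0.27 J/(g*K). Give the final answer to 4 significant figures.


Q = m * cp * dT
Q = 1609 * 0.27 * 167
Q = 72550 J


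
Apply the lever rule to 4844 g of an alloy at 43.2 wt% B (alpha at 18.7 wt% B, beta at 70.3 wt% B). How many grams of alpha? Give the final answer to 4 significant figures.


f_alpha = (C_beta - C0) / (C_beta - C_alpha)
f_alpha = (70.3 - 43.2) / (70.3 - 18.7) = 0.525194
m_alpha = f_alpha * m_total = 0.525194 * 4844 = 2544 g


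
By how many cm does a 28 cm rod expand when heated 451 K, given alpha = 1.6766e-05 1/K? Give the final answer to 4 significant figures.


dL = L0 * alpha * dT
dL = 28 * 1.6766e-05 * 451
dL = 0.2117 cm


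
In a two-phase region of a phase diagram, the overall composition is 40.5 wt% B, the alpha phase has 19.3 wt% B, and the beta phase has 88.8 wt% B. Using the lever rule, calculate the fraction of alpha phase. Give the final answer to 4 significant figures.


f_alpha = (C_beta - C0) / (C_beta - C_alpha)
f_alpha = (88.8 - 40.5) / (88.8 - 19.3)
f_alpha = 0.695


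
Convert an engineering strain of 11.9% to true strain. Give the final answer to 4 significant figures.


epsilon_true = ln(1 + epsilon_eng)
epsilon_true = ln(1 + 0.119)
epsilon_true = 0.1124


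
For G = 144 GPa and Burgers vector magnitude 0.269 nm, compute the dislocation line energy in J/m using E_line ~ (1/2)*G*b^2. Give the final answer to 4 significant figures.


E = G*b^2/2
b = 0.269 nm = 2.69e-10 m
G = 144 GPa = 1.44e+11 Pa
E = 0.5 * 1.44e+11 * (2.69e-10)^2
E = 5.21e-09 J/m


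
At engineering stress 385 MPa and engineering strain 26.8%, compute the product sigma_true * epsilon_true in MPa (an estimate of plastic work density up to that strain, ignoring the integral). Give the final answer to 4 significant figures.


sigma_true = sigma_eng * (1 + epsilon_eng)
sigma_true = 385 * (1 + 0.268) = 488.18 MPa
epsilon_true = ln(1 + epsilon_eng)
epsilon_true = ln(1 + 0.268) = 0.237441
sigma_true * epsilon_true = 488.18 * 0.237441 = 115.9 MPa


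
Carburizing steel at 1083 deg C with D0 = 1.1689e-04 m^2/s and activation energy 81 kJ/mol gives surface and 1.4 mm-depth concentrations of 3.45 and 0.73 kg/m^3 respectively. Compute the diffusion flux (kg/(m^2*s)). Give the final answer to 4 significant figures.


Step 1: D = D0 * exp(-Qd/(R*T))
T = 1083 + 273.15 = 1356.15 K
D = 1.1689e-04 * exp(-81e3 / (8.314 * 1356.15)) = 8.86746e-08 m^2/s
Step 2: J = D * (C1 - C2) / dx
J = 8.86746e-08 * (3.45 - 0.73) / 1.4e-03
J = 1.723e-04 kg/(m^2*s)


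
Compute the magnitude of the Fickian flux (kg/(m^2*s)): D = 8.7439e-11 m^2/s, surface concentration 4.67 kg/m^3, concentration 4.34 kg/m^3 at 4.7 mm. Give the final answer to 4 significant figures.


J = -D * (dC/dx) = D * (C1 - C2) / dx
J = 8.7439e-11 * (4.67 - 4.34) / 4.7e-03
J = 6.139e-09 kg/(m^2*s)


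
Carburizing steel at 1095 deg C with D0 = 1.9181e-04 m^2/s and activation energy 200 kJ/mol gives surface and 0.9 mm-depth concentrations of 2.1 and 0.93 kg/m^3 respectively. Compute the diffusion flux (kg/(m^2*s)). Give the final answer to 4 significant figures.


Step 1: D = D0 * exp(-Qd/(R*T))
T = 1095 + 273.15 = 1368.15 K
D = 1.9181e-04 * exp(-200e3 / (8.314 * 1368.15)) = 4.43394e-12 m^2/s
Step 2: J = D * (C1 - C2) / dx
J = 4.43394e-12 * (2.1 - 0.93) / 9e-04
J = 5.764e-09 kg/(m^2*s)


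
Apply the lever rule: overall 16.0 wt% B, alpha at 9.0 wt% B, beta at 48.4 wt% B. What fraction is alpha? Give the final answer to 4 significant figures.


f_alpha = (C_beta - C0) / (C_beta - C_alpha)
f_alpha = (48.4 - 16.0) / (48.4 - 9.0)
f_alpha = 0.8223


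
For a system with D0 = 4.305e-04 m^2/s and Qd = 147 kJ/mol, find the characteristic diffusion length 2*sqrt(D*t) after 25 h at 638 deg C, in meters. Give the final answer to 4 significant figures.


Step 1: D = D0 * exp(-Qd/(R*T))
T = 911.15 K
D = 4.305e-04 * exp(-147e3 / (8.314 * 911.15)) = 1.60848e-12 m^2/s
Step 2: L = 2*sqrt(D*t)
t = 25 h = 90000 s
L = 2*sqrt(1.60848e-12 * 90000) = 7.61e-04 m


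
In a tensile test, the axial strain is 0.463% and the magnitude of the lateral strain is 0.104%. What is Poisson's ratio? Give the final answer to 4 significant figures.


nu = -epsilon_lat / epsilon_axial
Lateral strain is contraction (negative), so using magnitudes:
nu = 0.104 / 0.463
nu = 0.2246


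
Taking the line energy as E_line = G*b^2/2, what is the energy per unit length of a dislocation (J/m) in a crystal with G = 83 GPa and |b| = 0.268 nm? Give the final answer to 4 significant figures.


E = G*b^2/2
b = 0.268 nm = 2.68e-10 m
G = 83 GPa = 8.3e+10 Pa
E = 0.5 * 8.3e+10 * (2.68e-10)^2
E = 2.981e-09 J/m


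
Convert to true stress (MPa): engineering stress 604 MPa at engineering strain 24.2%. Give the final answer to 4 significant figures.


sigma_true = sigma_eng * (1 + epsilon_eng)
sigma_true = 604 * (1 + 0.242)
sigma_true = 750.2 MPa


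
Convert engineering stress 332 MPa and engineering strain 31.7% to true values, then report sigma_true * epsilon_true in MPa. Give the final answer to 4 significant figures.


sigma_true = sigma_eng * (1 + epsilon_eng)
sigma_true = 332 * (1 + 0.317) = 437.244 MPa
epsilon_true = ln(1 + epsilon_eng)
epsilon_true = ln(1 + 0.317) = 0.275356
sigma_true * epsilon_true = 437.244 * 0.275356 = 120.4 MPa


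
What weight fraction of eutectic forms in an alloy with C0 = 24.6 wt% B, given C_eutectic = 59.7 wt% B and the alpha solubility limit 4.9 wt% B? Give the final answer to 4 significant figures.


f_primary = (C_e - C0) / (C_e - C_alpha_max)
f_primary = (59.7 - 24.6) / (59.7 - 4.9)
f_primary = 0.640511
f_eutectic = 1 - 0.640511 = 0.3595


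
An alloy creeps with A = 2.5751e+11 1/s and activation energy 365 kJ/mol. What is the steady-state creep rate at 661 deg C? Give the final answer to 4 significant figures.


rate = A * exp(-Q / (R*T))
T = 661 + 273.15 = 934.15 K
rate = 2.5751e+11 * exp(-365e3 / (8.314 * 934.15))
rate = 1.001e-09 1/s


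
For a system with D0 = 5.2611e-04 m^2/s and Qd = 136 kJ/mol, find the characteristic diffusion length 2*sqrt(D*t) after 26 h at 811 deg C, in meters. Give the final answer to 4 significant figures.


Step 1: D = D0 * exp(-Qd/(R*T))
T = 1084.15 K
D = 5.2611e-04 * exp(-136e3 / (8.314 * 1084.15)) = 1.47341e-10 m^2/s
Step 2: L = 2*sqrt(D*t)
t = 26 h = 93600 s
L = 2*sqrt(1.47341e-10 * 93600) = 7.427e-03 m


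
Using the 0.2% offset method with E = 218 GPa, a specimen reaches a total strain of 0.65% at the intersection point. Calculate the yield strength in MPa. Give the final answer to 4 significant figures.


Offset strain = 0.002
Elastic strain at yield = total_strain - offset = 6.5e-03 - 0.002 = 4.5e-03
sigma_y = E * elastic_strain = 218000 * 4.5e-03
sigma_y = 981 MPa


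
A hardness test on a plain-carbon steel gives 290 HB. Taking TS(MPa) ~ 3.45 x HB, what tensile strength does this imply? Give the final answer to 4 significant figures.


TS (MPa) = 3.45 * HB
TS = 3.45 * 290
TS = 1001 MPa


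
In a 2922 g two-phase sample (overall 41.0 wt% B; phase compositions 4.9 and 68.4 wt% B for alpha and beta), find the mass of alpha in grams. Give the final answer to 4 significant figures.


f_alpha = (C_beta - C0) / (C_beta - C_alpha)
f_alpha = (68.4 - 41.0) / (68.4 - 4.9) = 0.431496
m_alpha = f_alpha * m_total = 0.431496 * 2922 = 1261 g


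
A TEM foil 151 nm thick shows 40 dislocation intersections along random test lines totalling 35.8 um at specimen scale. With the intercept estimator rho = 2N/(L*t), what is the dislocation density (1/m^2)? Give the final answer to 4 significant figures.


rho = 2N / (L * t)
L = 35.8 um = 3.58e-05 m, t = 151 nm = 1.51e-07 m
rho = 2 * 40 / (3.58e-05 * 1.51e-07)
rho = 1.48e+13 1/m^2


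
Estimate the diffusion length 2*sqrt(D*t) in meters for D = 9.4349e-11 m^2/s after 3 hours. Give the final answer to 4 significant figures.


t = 3 hr = 10800 s
Diffusion length = 2*sqrt(D*t)
= 2*sqrt(9.4349e-11 * 10800)
= 2.019e-03 m


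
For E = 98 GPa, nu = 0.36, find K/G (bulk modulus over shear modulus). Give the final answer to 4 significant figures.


G = E / (2*(1+nu))
G = 98 / (2*(1+0.36)) = 36.0294 GPa
K = E / (3*(1-2*nu))
K = 98 / (3*(1-2*0.36)) = 116.667 GPa
K/G = 116.667 / 36.0294 = 3.238


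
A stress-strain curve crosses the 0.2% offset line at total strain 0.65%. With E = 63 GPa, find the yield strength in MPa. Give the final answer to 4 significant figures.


Offset strain = 0.002
Elastic strain at yield = total_strain - offset = 6.5e-03 - 0.002 = 4.5e-03
sigma_y = E * elastic_strain = 63000 * 4.5e-03
sigma_y = 283.5 MPa


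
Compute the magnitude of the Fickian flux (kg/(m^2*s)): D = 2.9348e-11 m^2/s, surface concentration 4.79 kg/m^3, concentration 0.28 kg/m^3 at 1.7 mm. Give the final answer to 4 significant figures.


J = -D * (dC/dx) = D * (C1 - C2) / dx
J = 2.9348e-11 * (4.79 - 0.28) / 1.7e-03
J = 7.786e-08 kg/(m^2*s)


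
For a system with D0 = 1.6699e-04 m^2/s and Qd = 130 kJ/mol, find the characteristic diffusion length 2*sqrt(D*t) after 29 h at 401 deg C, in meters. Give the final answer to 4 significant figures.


Step 1: D = D0 * exp(-Qd/(R*T))
T = 674.15 K
D = 1.6699e-04 * exp(-130e3 / (8.314 * 674.15)) = 1.41136e-14 m^2/s
Step 2: L = 2*sqrt(D*t)
t = 29 h = 104400 s
L = 2*sqrt(1.41136e-14 * 104400) = 7.677e-05 m


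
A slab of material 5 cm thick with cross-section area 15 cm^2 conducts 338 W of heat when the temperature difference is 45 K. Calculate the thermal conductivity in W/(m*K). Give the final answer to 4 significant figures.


k = Q*L / (A*dT)
L = 0.05 m, A = 1.5e-03 m^2
k = 338 * 0.05 / (1.5e-03 * 45)
k = 250.4 W/(m*K)


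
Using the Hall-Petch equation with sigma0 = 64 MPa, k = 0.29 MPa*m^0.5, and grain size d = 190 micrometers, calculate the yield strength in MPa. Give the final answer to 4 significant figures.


sigma_y = sigma0 + k / sqrt(d)
d = 190 um = 1.9e-04 m
sigma_y = 64 + 0.29 / sqrt(1.9e-04)
sigma_y = 85.04 MPa


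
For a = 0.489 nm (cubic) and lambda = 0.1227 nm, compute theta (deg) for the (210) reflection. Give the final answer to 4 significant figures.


d = a / sqrt(h^2+k^2+l^2)
d = 0.489 / sqrt(5) = 0.218687 nm
lambda = 2*d*sin(theta)  =>  sin(theta) = lambda / (2*d)
sin(theta) = 0.1227 / (2 * 0.218687) = 0.280537
theta = 16.29 deg


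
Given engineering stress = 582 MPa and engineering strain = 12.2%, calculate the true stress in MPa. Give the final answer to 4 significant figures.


sigma_true = sigma_eng * (1 + epsilon_eng)
sigma_true = 582 * (1 + 0.122)
sigma_true = 653 MPa


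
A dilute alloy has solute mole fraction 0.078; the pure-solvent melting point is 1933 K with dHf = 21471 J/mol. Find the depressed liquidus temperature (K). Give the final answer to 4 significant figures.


dT = R*Tm^2*x / dHf
dT = 8.314 * 1933^2 * 0.078 / 21471
dT = 112.854 K
T_new = 1933 - 112.854 = 1820 K


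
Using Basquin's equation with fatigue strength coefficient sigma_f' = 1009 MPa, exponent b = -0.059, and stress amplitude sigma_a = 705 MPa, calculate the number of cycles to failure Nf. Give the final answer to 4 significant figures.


sigma_a = sigma_f' * (2*Nf)^b
2*Nf = (sigma_a / sigma_f')^(1/b)
2*Nf = (705 / 1009)^(1/-0.059)
2*Nf = 435.53
Nf = 217.8 cycles


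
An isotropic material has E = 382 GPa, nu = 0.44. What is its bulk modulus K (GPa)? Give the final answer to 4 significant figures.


K = E / (3*(1-2*nu))
K = 382 / (3*(1-2*0.44))
K = 1061 GPa


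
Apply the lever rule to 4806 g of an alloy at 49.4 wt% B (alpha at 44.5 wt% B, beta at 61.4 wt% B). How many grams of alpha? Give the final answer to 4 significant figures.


f_alpha = (C_beta - C0) / (C_beta - C_alpha)
f_alpha = (61.4 - 49.4) / (61.4 - 44.5) = 0.710059
m_alpha = f_alpha * m_total = 0.710059 * 4806 = 3413 g


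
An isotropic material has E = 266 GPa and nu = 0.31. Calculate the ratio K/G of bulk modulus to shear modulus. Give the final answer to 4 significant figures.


G = E / (2*(1+nu))
G = 266 / (2*(1+0.31)) = 101.527 GPa
K = E / (3*(1-2*nu))
K = 266 / (3*(1-2*0.31)) = 233.333 GPa
K/G = 233.333 / 101.527 = 2.298


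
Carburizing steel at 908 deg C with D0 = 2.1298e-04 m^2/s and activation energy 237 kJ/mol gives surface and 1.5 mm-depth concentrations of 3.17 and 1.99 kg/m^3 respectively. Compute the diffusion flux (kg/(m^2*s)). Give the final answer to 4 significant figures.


Step 1: D = D0 * exp(-Qd/(R*T))
T = 908 + 273.15 = 1181.15 K
D = 2.1298e-04 * exp(-237e3 / (8.314 * 1181.15)) = 7.0304e-15 m^2/s
Step 2: J = D * (C1 - C2) / dx
J = 7.0304e-15 * (3.17 - 1.99) / 1.5e-03
J = 5.531e-12 kg/(m^2*s)


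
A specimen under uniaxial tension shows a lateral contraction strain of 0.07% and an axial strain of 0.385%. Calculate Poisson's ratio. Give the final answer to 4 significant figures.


nu = -epsilon_lat / epsilon_axial
Lateral strain is contraction (negative), so using magnitudes:
nu = 0.07 / 0.385
nu = 0.1818


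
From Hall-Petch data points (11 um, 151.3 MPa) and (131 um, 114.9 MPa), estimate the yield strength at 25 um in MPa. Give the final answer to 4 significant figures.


sigma_y = sigma0 + k / sqrt(d)
1/sqrt(d1) = 1/sqrt(1.1e-05) = 301.511;  1/sqrt(d2) = 87.3704
k = (sigma1 - sigma2) / (1/sqrt(d1) - 1/sqrt(d2)) = (151.3 - 114.9) / (301.511 - 87.3704) = 0.169982 MPa*m^0.5
sigma0 = sigma1 - k/sqrt(d1) = 151.3 - 0.169982*301.511 = 100.049 MPa
sigma_y(d3) = 100.049 + 0.169982 / sqrt(2.5e-05) = 134 MPa


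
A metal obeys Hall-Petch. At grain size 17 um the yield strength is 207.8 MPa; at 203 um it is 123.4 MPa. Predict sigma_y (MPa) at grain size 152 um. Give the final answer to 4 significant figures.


sigma_y = sigma0 + k / sqrt(d)
1/sqrt(d1) = 1/sqrt(1.7e-05) = 242.536;  1/sqrt(d2) = 70.1862
k = (sigma1 - sigma2) / (1/sqrt(d1) - 1/sqrt(d2)) = (207.8 - 123.4) / (242.536 - 70.1862) = 0.489703 MPa*m^0.5
sigma0 = sigma1 - k/sqrt(d1) = 207.8 - 0.489703*242.536 = 89.0296 MPa
sigma_y(d3) = 89.0296 + 0.489703 / sqrt(1.52e-04) = 128.7 MPa


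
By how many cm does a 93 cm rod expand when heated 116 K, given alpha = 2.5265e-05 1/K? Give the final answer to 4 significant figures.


dL = L0 * alpha * dT
dL = 93 * 2.5265e-05 * 116
dL = 0.2726 cm


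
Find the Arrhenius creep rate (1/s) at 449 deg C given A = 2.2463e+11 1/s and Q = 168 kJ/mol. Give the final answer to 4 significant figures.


rate = A * exp(-Q / (R*T))
T = 449 + 273.15 = 722.15 K
rate = 2.2463e+11 * exp(-168e3 / (8.314 * 722.15))
rate = 0.1582 1/s


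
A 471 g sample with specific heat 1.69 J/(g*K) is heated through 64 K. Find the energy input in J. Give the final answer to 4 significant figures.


Q = m * cp * dT
Q = 471 * 1.69 * 64
Q = 50940 J


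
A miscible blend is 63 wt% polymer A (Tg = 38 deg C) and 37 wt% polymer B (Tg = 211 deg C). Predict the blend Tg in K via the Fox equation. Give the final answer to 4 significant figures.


1/Tg = w1/Tg1 + w2/Tg2 (in Kelvin)
Tg1 = 311.15 K, Tg2 = 484.15 K
1/Tg = 0.63/311.15 + 0.37/484.15
Tg = 358.6 K


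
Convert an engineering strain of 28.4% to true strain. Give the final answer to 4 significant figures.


epsilon_true = ln(1 + epsilon_eng)
epsilon_true = ln(1 + 0.284)
epsilon_true = 0.25


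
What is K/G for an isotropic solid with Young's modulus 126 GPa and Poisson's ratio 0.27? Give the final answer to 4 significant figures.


G = E / (2*(1+nu))
G = 126 / (2*(1+0.27)) = 49.6063 GPa
K = E / (3*(1-2*nu))
K = 126 / (3*(1-2*0.27)) = 91.3043 GPa
K/G = 91.3043 / 49.6063 = 1.841


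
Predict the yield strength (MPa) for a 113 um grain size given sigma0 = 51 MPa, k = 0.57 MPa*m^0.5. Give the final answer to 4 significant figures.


sigma_y = sigma0 + k / sqrt(d)
d = 113 um = 1.13e-04 m
sigma_y = 51 + 0.57 / sqrt(1.13e-04)
sigma_y = 104.6 MPa


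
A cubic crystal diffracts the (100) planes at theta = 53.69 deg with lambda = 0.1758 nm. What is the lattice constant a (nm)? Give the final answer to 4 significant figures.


d = lambda / (2*sin(theta))
d = 0.1758 / (2*sin(53.69 deg))
d = 0.109081 nm
a = d * sqrt(h^2+k^2+l^2) = 0.109081 * sqrt(1)
a = 0.1091 nm


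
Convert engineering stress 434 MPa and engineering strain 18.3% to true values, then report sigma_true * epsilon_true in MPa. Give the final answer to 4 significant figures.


sigma_true = sigma_eng * (1 + epsilon_eng)
sigma_true = 434 * (1 + 0.183) = 513.422 MPa
epsilon_true = ln(1 + epsilon_eng)
epsilon_true = ln(1 + 0.183) = 0.168054
sigma_true * epsilon_true = 513.422 * 0.168054 = 86.28 MPa


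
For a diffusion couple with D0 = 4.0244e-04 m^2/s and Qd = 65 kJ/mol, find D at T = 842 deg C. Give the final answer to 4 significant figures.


D = D0 * exp(-Qd / (R*T))
T = 1115.15 K
D = 4.0244e-04 * exp(-65e3 / (8.314 * 1115.15))
D = 3.63e-07 m^2/s


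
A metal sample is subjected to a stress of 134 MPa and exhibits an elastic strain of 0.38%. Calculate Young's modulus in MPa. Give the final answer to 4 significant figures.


E = sigma / epsilon
epsilon = 0.38% = 3.8e-03
E = 134 / 3.8e-03
E = 35260 MPa


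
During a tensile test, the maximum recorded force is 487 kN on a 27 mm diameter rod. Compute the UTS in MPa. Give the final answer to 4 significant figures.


A0 = pi*(d/2)^2 = pi*(27/2)^2 = 572.555 mm^2
UTS = F_max / A0 = 487*1000 / 572.555
UTS = 850.6 MPa


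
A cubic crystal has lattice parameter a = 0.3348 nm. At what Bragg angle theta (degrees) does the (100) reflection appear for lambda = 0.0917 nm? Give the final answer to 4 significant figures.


d = a / sqrt(h^2+k^2+l^2)
d = 0.3348 / sqrt(1) = 0.3348 nm
lambda = 2*d*sin(theta)  =>  sin(theta) = lambda / (2*d)
sin(theta) = 0.0917 / (2 * 0.3348) = 0.136947
theta = 7.871 deg


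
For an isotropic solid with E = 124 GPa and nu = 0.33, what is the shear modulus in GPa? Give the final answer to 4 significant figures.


G = E / (2*(1+nu))
G = 124 / (2*(1+0.33))
G = 46.62 GPa


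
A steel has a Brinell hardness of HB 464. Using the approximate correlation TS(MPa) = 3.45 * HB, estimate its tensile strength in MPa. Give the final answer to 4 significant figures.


TS (MPa) = 3.45 * HB
TS = 3.45 * 464
TS = 1601 MPa


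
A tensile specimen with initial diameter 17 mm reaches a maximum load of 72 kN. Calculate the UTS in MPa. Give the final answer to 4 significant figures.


A0 = pi*(d/2)^2 = pi*(17/2)^2 = 226.98 mm^2
UTS = F_max / A0 = 72*1000 / 226.98
UTS = 317.2 MPa


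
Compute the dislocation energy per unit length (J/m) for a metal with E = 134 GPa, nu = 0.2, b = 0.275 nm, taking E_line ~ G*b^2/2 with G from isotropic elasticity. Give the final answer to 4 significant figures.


Step 1: G = E / (2*(1+nu))
G = 134 / (2*(1+0.2)) = 55.8333 GPa = 5.58333e+10 Pa
Step 2: E_line = G*b^2/2
b = 0.275 nm = 2.75e-10 m
E_line = 0.5 * 5.58333e+10 * (2.75e-10)^2 = 2.111e-09 J/m


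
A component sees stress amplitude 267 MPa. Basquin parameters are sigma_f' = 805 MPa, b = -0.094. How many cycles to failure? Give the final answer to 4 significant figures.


sigma_a = sigma_f' * (2*Nf)^b
2*Nf = (sigma_a / sigma_f')^(1/b)
2*Nf = (267 / 805)^(1/-0.094)
2*Nf = 125537
Nf = 62770 cycles


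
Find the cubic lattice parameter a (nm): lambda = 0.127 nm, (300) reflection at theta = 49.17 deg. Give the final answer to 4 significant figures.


d = lambda / (2*sin(theta))
d = 0.127 / (2*sin(49.17 deg))
d = 0.0839222 nm
a = d * sqrt(h^2+k^2+l^2) = 0.0839222 * sqrt(9)
a = 0.2518 nm


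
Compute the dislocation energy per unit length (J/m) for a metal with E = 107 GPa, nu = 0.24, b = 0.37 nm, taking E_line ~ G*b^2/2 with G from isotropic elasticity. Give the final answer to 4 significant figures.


Step 1: G = E / (2*(1+nu))
G = 107 / (2*(1+0.24)) = 43.1452 GPa = 4.31452e+10 Pa
Step 2: E_line = G*b^2/2
b = 0.37 nm = 3.7e-10 m
E_line = 0.5 * 4.31452e+10 * (3.7e-10)^2 = 2.953e-09 J/m


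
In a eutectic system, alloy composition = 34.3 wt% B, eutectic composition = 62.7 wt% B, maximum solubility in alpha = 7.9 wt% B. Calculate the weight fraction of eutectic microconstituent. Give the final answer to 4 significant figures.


f_primary = (C_e - C0) / (C_e - C_alpha_max)
f_primary = (62.7 - 34.3) / (62.7 - 7.9)
f_primary = 0.518248
f_eutectic = 1 - 0.518248 = 0.4818


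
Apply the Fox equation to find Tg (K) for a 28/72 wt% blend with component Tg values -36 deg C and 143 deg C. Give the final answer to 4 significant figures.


1/Tg = w1/Tg1 + w2/Tg2 (in Kelvin)
Tg1 = 237.15 K, Tg2 = 416.15 K
1/Tg = 0.28/237.15 + 0.72/416.15
Tg = 343.5 K


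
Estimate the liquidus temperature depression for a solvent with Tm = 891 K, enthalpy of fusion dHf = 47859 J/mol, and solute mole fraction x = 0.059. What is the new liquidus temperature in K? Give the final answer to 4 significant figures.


dT = R*Tm^2*x / dHf
dT = 8.314 * 891^2 * 0.059 / 47859
dT = 8.1368 K
T_new = 891 - 8.1368 = 882.9 K


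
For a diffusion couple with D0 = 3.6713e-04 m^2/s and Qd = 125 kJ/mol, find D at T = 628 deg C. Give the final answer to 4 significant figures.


D = D0 * exp(-Qd / (R*T))
T = 901.15 K
D = 3.6713e-04 * exp(-125e3 / (8.314 * 901.15))
D = 2.085e-11 m^2/s


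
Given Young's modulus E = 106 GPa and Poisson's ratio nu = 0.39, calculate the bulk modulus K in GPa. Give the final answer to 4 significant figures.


K = E / (3*(1-2*nu))
K = 106 / (3*(1-2*0.39))
K = 160.6 GPa


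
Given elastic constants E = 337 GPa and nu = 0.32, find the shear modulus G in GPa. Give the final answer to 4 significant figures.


G = E / (2*(1+nu))
G = 337 / (2*(1+0.32))
G = 127.7 GPa


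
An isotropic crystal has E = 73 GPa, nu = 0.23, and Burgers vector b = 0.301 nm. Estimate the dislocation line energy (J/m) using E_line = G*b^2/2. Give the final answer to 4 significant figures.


Step 1: G = E / (2*(1+nu))
G = 73 / (2*(1+0.23)) = 29.6748 GPa = 2.96748e+10 Pa
Step 2: E_line = G*b^2/2
b = 0.301 nm = 3.01e-10 m
E_line = 0.5 * 2.96748e+10 * (3.01e-10)^2 = 1.344e-09 J/m


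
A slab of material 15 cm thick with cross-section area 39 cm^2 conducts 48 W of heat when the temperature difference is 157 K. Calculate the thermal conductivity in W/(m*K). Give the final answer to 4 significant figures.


k = Q*L / (A*dT)
L = 0.15 m, A = 3.9e-03 m^2
k = 48 * 0.15 / (3.9e-03 * 157)
k = 11.76 W/(m*K)


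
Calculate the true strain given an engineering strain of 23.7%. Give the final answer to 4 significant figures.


epsilon_true = ln(1 + epsilon_eng)
epsilon_true = ln(1 + 0.237)
epsilon_true = 0.2127


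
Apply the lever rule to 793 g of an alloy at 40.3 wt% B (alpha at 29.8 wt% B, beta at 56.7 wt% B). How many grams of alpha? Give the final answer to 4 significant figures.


f_alpha = (C_beta - C0) / (C_beta - C_alpha)
f_alpha = (56.7 - 40.3) / (56.7 - 29.8) = 0.609665
m_alpha = f_alpha * m_total = 0.609665 * 793 = 483.5 g


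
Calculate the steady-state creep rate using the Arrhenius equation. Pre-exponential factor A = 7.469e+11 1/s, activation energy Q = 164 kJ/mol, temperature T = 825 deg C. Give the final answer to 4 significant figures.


rate = A * exp(-Q / (R*T))
T = 825 + 273.15 = 1098.15 K
rate = 7.469e+11 * exp(-164e3 / (8.314 * 1098.15))
rate = 11810 1/s


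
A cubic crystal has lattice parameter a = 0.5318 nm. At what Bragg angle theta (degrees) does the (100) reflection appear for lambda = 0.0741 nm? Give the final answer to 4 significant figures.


d = a / sqrt(h^2+k^2+l^2)
d = 0.5318 / sqrt(1) = 0.5318 nm
lambda = 2*d*sin(theta)  =>  sin(theta) = lambda / (2*d)
sin(theta) = 0.0741 / (2 * 0.5318) = 0.069669
theta = 3.995 deg


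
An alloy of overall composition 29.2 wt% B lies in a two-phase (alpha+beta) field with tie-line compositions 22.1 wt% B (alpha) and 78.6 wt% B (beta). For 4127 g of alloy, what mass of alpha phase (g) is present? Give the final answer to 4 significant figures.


f_alpha = (C_beta - C0) / (C_beta - C_alpha)
f_alpha = (78.6 - 29.2) / (78.6 - 22.1) = 0.874336
m_alpha = f_alpha * m_total = 0.874336 * 4127 = 3608 g


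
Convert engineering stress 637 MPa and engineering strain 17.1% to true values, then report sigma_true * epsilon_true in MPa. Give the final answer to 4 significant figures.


sigma_true = sigma_eng * (1 + epsilon_eng)
sigma_true = 637 * (1 + 0.171) = 745.927 MPa
epsilon_true = ln(1 + epsilon_eng)
epsilon_true = ln(1 + 0.171) = 0.157858
sigma_true * epsilon_true = 745.927 * 0.157858 = 117.8 MPa


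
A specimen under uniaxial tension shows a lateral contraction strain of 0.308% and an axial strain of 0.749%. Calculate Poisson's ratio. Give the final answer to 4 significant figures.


nu = -epsilon_lat / epsilon_axial
Lateral strain is contraction (negative), so using magnitudes:
nu = 0.308 / 0.749
nu = 0.4112


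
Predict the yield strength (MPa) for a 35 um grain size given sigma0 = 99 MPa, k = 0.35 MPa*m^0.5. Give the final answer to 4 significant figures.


sigma_y = sigma0 + k / sqrt(d)
d = 35 um = 3.5e-05 m
sigma_y = 99 + 0.35 / sqrt(3.5e-05)
sigma_y = 158.2 MPa


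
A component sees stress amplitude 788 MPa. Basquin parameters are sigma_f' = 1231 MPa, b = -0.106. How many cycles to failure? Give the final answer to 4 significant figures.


sigma_a = sigma_f' * (2*Nf)^b
2*Nf = (sigma_a / sigma_f')^(1/b)
2*Nf = (788 / 1231)^(1/-0.106)
2*Nf = 67.2448
Nf = 33.62 cycles


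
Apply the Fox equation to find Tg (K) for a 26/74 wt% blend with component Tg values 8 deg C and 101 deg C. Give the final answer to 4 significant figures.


1/Tg = w1/Tg1 + w2/Tg2 (in Kelvin)
Tg1 = 281.15 K, Tg2 = 374.15 K
1/Tg = 0.26/281.15 + 0.74/374.15
Tg = 344.5 K


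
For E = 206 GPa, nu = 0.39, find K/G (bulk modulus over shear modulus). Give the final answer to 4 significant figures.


G = E / (2*(1+nu))
G = 206 / (2*(1+0.39)) = 74.1007 GPa
K = E / (3*(1-2*nu))
K = 206 / (3*(1-2*0.39)) = 312.121 GPa
K/G = 312.121 / 74.1007 = 4.212


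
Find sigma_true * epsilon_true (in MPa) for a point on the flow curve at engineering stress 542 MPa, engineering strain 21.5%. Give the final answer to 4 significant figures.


sigma_true = sigma_eng * (1 + epsilon_eng)
sigma_true = 542 * (1 + 0.215) = 658.53 MPa
epsilon_true = ln(1 + epsilon_eng)
epsilon_true = ln(1 + 0.215) = 0.194744
sigma_true * epsilon_true = 658.53 * 0.194744 = 128.2 MPa


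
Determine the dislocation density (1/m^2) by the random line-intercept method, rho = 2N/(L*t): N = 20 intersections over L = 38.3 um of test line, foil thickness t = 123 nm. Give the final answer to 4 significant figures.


rho = 2N / (L * t)
L = 38.3 um = 3.83e-05 m, t = 123 nm = 1.23e-07 m
rho = 2 * 20 / (3.83e-05 * 1.23e-07)
rho = 8.491e+12 1/m^2


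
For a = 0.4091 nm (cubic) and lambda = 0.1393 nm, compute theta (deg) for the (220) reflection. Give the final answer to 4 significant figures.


d = a / sqrt(h^2+k^2+l^2)
d = 0.4091 / sqrt(8) = 0.144639 nm
lambda = 2*d*sin(theta)  =>  sin(theta) = lambda / (2*d)
sin(theta) = 0.1393 / (2 * 0.144639) = 0.481545
theta = 28.79 deg


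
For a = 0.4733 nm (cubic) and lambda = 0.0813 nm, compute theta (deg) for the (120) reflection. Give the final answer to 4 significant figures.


d = a / sqrt(h^2+k^2+l^2)
d = 0.4733 / sqrt(5) = 0.211666 nm
lambda = 2*d*sin(theta)  =>  sin(theta) = lambda / (2*d)
sin(theta) = 0.0813 / (2 * 0.211666) = 0.192048
theta = 11.07 deg


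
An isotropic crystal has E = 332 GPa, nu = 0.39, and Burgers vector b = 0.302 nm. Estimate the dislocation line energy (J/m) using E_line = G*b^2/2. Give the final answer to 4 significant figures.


Step 1: G = E / (2*(1+nu))
G = 332 / (2*(1+0.39)) = 119.424 GPa = 1.19424e+11 Pa
Step 2: E_line = G*b^2/2
b = 0.302 nm = 3.02e-10 m
E_line = 0.5 * 1.19424e+11 * (3.02e-10)^2 = 5.446e-09 J/m


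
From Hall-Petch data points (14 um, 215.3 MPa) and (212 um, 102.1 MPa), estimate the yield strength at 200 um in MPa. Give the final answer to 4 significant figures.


sigma_y = sigma0 + k / sqrt(d)
1/sqrt(d1) = 1/sqrt(1.4e-05) = 267.261;  1/sqrt(d2) = 68.6803
k = (sigma1 - sigma2) / (1/sqrt(d1) - 1/sqrt(d2)) = (215.3 - 102.1) / (267.261 - 68.6803) = 0.570045 MPa*m^0.5
sigma0 = sigma1 - k/sqrt(d1) = 215.3 - 0.570045*267.261 = 62.9492 MPa
sigma_y(d3) = 62.9492 + 0.570045 / sqrt(2e-04) = 103.3 MPa


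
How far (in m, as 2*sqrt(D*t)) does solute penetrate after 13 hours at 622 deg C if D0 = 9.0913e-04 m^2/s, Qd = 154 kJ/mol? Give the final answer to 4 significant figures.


Step 1: D = D0 * exp(-Qd/(R*T))
T = 895.15 K
D = 9.0913e-04 * exp(-154e3 / (8.314 * 895.15)) = 9.37449e-13 m^2/s
Step 2: L = 2*sqrt(D*t)
t = 13 h = 46800 s
L = 2*sqrt(9.37449e-13 * 46800) = 4.189e-04 m


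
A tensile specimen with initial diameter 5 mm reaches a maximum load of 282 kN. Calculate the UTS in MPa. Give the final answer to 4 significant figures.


A0 = pi*(d/2)^2 = pi*(5/2)^2 = 19.635 mm^2
UTS = F_max / A0 = 282*1000 / 19.635
UTS = 14360 MPa


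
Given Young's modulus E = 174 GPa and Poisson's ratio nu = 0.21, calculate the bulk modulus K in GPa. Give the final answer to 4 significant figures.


K = E / (3*(1-2*nu))
K = 174 / (3*(1-2*0.21))
K = 100 GPa


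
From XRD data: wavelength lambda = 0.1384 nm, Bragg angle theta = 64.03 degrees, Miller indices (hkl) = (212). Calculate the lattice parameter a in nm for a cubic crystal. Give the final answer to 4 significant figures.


d = lambda / (2*sin(theta))
d = 0.1384 / (2*sin(64.03 deg))
d = 0.0769724 nm
a = d * sqrt(h^2+k^2+l^2) = 0.0769724 * sqrt(9)
a = 0.2309 nm


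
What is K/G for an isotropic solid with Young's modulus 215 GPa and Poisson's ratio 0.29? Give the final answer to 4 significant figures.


G = E / (2*(1+nu))
G = 215 / (2*(1+0.29)) = 83.3333 GPa
K = E / (3*(1-2*nu))
K = 215 / (3*(1-2*0.29)) = 170.635 GPa
K/G = 170.635 / 83.3333 = 2.048


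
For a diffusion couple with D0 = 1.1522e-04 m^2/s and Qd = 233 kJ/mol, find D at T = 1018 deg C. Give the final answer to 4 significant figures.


D = D0 * exp(-Qd / (R*T))
T = 1291.15 K
D = 1.1522e-04 * exp(-233e3 / (8.314 * 1291.15))
D = 4.315e-14 m^2/s


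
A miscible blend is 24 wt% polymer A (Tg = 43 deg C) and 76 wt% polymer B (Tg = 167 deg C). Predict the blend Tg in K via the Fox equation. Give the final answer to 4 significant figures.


1/Tg = w1/Tg1 + w2/Tg2 (in Kelvin)
Tg1 = 316.15 K, Tg2 = 440.15 K
1/Tg = 0.24/316.15 + 0.76/440.15
Tg = 402.3 K


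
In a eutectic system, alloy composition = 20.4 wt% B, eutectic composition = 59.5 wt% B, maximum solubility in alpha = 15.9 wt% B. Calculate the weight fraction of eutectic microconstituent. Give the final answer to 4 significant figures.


f_primary = (C_e - C0) / (C_e - C_alpha_max)
f_primary = (59.5 - 20.4) / (59.5 - 15.9)
f_primary = 0.896789
f_eutectic = 1 - 0.896789 = 0.1032


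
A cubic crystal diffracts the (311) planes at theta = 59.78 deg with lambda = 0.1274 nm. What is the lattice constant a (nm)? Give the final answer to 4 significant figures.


d = lambda / (2*sin(theta))
d = 0.1274 / (2*sin(59.78 deg))
d = 0.0737184 nm
a = d * sqrt(h^2+k^2+l^2) = 0.0737184 * sqrt(11)
a = 0.2445 nm


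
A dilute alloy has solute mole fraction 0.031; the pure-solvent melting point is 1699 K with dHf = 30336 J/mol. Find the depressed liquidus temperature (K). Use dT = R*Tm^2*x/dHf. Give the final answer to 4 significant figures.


dT = R*Tm^2*x / dHf
dT = 8.314 * 1699^2 * 0.031 / 30336
dT = 24.5245 K
T_new = 1699 - 24.5245 = 1674 K


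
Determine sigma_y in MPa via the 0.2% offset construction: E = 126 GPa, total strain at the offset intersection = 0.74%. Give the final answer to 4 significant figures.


Offset strain = 0.002
Elastic strain at yield = total_strain - offset = 7.4e-03 - 0.002 = 5.4e-03
sigma_y = E * elastic_strain = 126000 * 5.4e-03
sigma_y = 680.4 MPa


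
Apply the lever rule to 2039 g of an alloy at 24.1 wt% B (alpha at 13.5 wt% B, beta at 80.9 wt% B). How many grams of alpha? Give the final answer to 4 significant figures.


f_alpha = (C_beta - C0) / (C_beta - C_alpha)
f_alpha = (80.9 - 24.1) / (80.9 - 13.5) = 0.84273
m_alpha = f_alpha * m_total = 0.84273 * 2039 = 1718 g


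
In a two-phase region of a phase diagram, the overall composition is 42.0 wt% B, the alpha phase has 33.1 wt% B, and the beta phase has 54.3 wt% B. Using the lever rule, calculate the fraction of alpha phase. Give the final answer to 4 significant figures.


f_alpha = (C_beta - C0) / (C_beta - C_alpha)
f_alpha = (54.3 - 42.0) / (54.3 - 33.1)
f_alpha = 0.5802


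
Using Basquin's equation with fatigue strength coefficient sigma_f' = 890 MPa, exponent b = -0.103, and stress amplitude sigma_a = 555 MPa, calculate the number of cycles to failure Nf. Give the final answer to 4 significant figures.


sigma_a = sigma_f' * (2*Nf)^b
2*Nf = (sigma_a / sigma_f')^(1/b)
2*Nf = (555 / 890)^(1/-0.103)
2*Nf = 98.0016
Nf = 49 cycles


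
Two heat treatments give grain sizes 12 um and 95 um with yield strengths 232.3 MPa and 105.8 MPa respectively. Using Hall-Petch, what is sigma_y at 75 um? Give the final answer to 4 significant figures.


sigma_y = sigma0 + k / sqrt(d)
1/sqrt(d1) = 1/sqrt(1.2e-05) = 288.675;  1/sqrt(d2) = 102.598
k = (sigma1 - sigma2) / (1/sqrt(d1) - 1/sqrt(d2)) = (232.3 - 105.8) / (288.675 - 102.598) = 0.679825 MPa*m^0.5
sigma0 = sigma1 - k/sqrt(d1) = 232.3 - 0.679825*288.675 = 36.0514 MPa
sigma_y(d3) = 36.0514 + 0.679825 / sqrt(7.5e-05) = 114.6 MPa


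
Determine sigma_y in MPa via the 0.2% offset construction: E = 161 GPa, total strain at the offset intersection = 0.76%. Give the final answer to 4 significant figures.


Offset strain = 0.002
Elastic strain at yield = total_strain - offset = 7.6e-03 - 0.002 = 5.6e-03
sigma_y = E * elastic_strain = 161000 * 5.6e-03
sigma_y = 901.6 MPa


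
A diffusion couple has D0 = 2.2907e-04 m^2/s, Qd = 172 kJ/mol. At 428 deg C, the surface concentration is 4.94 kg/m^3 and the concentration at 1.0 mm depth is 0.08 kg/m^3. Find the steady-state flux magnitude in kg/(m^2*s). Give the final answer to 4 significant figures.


Step 1: D = D0 * exp(-Qd/(R*T))
T = 428 + 273.15 = 701.15 K
D = 2.2907e-04 * exp(-172e3 / (8.314 * 701.15)) = 3.51366e-17 m^2/s
Step 2: J = D * (C1 - C2) / dx
J = 3.51366e-17 * (4.94 - 0.08) / 1e-03
J = 1.708e-13 kg/(m^2*s)


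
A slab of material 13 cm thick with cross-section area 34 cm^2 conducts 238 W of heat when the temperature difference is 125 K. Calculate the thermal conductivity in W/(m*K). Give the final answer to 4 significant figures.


k = Q*L / (A*dT)
L = 0.13 m, A = 3.4e-03 m^2
k = 238 * 0.13 / (3.4e-03 * 125)
k = 72.8 W/(m*K)


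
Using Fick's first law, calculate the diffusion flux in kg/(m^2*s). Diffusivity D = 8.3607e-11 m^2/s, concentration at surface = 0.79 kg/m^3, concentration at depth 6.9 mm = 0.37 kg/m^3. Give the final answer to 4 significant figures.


J = -D * (dC/dx) = D * (C1 - C2) / dx
J = 8.3607e-11 * (0.79 - 0.37) / 6.9e-03
J = 5.089e-09 kg/(m^2*s)


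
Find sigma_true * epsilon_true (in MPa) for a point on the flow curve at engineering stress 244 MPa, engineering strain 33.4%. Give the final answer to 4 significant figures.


sigma_true = sigma_eng * (1 + epsilon_eng)
sigma_true = 244 * (1 + 0.334) = 325.496 MPa
epsilon_true = ln(1 + epsilon_eng)
epsilon_true = ln(1 + 0.334) = 0.288182
sigma_true * epsilon_true = 325.496 * 0.288182 = 93.8 MPa


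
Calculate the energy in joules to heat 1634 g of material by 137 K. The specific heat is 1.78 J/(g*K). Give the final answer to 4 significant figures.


Q = m * cp * dT
Q = 1634 * 1.78 * 137
Q = 398500 J


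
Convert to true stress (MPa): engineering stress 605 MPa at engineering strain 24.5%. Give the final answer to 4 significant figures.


sigma_true = sigma_eng * (1 + epsilon_eng)
sigma_true = 605 * (1 + 0.245)
sigma_true = 753.2 MPa
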